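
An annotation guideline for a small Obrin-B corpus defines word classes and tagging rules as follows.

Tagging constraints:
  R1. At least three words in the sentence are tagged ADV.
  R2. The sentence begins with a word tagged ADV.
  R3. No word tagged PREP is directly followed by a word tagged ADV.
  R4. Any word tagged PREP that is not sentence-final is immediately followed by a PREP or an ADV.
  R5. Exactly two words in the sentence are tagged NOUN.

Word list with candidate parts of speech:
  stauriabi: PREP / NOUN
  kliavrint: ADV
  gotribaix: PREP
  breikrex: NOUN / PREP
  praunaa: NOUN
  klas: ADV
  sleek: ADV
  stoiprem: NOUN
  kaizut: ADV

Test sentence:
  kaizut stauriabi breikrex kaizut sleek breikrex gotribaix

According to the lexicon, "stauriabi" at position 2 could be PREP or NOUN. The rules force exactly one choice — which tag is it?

Candidates per position — 1:kaizut {ADV}; 2:stauriabi {PREP,NOUN}; 3:breikrex {NOUN,PREP}; 4:kaizut {ADV}; 5:sleek {ADV}; 6:breikrex {NOUN,PREP}; 7:gotribaix {PREP}.
Position 3: tagging it PREP would leave rule 3 unsatisfiable, so it must be NOUN.
Position 2: tagging it PREP would leave rule 4 unsatisfiable, so it must be NOUN.
Position 6: tagging it NOUN would leave rule 5 unsatisfiable, so it must be PREP.
The unique satisfying tagging is: ADV NOUN NOUN ADV ADV PREP PREP.
Checking: rule 1 satisfied; rule 2 satisfied; rule 3 satisfied; rule 4 satisfied; rule 5 satisfied.

NOUN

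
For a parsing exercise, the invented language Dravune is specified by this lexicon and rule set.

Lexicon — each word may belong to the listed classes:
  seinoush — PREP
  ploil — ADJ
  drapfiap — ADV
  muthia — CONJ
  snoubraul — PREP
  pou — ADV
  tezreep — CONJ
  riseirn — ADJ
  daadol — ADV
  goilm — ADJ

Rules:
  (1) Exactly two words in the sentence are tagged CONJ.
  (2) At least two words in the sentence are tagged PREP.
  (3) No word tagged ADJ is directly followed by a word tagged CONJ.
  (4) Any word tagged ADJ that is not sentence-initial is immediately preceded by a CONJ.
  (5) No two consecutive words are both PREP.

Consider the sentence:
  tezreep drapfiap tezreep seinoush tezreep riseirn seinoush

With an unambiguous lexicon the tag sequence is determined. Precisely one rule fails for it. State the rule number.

1

Fixed tagging: CONJ ADV CONJ PREP CONJ ADJ PREP.
Checking each rule: R1 fails, R2 ok, R3 ok, R4 ok, R5 ok.
Only rule 1 fails.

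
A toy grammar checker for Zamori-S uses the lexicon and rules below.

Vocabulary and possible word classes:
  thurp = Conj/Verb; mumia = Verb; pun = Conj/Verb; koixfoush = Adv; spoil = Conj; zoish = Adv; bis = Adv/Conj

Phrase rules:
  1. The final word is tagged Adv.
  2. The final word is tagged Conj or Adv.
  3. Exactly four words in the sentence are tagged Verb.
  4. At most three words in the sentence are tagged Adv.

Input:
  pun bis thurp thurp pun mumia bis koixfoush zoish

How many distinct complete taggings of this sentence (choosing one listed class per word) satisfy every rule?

Candidates per position — 1:pun {Conj,Verb}; 2:bis {Adv,Conj}; 3:thurp {Conj,Verb}; 4:thurp {Conj,Verb}; 5:pun {Conj,Verb}; 6:mumia {Verb}; 7:bis {Adv,Conj}; 8:koixfoush {Adv}; 9:zoish {Adv}.
There are 64 candidate sequences in total.
Checking each against the rules leaves 12 sequences.
Count = 12.

12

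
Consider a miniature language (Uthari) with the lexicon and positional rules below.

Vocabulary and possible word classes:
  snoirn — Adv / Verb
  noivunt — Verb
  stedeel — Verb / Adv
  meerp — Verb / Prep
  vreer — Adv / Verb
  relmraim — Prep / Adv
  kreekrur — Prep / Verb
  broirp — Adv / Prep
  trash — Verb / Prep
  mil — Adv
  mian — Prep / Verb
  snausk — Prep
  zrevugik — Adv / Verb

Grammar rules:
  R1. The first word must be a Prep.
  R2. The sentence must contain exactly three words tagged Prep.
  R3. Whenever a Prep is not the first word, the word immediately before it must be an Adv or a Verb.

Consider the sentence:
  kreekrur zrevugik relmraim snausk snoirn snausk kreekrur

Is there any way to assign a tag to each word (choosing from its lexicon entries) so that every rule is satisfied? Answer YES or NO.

YES

Candidates per position — 1:kreekrur {Prep,Verb}; 2:zrevugik {Adv,Verb}; 3:relmraim {Prep,Adv}; 4:snausk {Prep}; 5:snoirn {Adv,Verb}; 6:snausk {Prep}; 7:kreekrur {Prep,Verb}.
One satisfying assignment: Prep Adv Adv Prep Adv Prep Verb.
Checking: rule 1 holds; rule 2 holds; rule 3 holds.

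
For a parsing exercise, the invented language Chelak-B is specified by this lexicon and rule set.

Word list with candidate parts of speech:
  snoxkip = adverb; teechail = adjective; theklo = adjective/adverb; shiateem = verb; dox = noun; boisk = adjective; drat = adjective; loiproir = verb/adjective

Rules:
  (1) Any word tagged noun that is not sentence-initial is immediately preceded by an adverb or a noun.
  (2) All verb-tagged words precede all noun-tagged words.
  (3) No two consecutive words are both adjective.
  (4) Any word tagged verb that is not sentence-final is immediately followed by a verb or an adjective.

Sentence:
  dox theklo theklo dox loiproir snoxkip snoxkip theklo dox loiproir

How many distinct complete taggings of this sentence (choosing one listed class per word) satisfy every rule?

2

Candidates per position — 1:dox {noun}; 2:theklo {adjective,adverb}; 3:theklo {adjective,adverb}; 4:dox {noun}; 5:loiproir {verb,adjective}; 6:snoxkip {adverb}; 7:snoxkip {adverb}; 8:theklo {adjective,adverb}; 9:dox {noun}; 10:loiproir {verb,adjective}.
There are 32 candidate sequences in total.
The sequences that satisfy every rule: noun adjective adverb noun adjective adverb adverb adverb noun adjective; noun adverb adverb noun adjective adverb adverb adverb noun adjective.
Count = 2.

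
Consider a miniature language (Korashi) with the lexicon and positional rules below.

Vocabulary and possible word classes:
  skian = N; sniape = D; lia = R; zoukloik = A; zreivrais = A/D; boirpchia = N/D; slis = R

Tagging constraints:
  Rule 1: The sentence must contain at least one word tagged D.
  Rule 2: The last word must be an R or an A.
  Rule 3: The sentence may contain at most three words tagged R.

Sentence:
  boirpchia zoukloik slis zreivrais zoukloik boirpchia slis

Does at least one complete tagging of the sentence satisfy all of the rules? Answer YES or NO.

Candidates per position — 1:boirpchia {N,D}; 2:zoukloik {A}; 3:slis {R}; 4:zreivrais {A,D}; 5:zoukloik {A}; 6:boirpchia {N,D}; 7:slis {R}.
One satisfying assignment: D A R D A D R.
Verifying each rule — rule 1 holds; rule 2 holds; rule 3 holds.

YES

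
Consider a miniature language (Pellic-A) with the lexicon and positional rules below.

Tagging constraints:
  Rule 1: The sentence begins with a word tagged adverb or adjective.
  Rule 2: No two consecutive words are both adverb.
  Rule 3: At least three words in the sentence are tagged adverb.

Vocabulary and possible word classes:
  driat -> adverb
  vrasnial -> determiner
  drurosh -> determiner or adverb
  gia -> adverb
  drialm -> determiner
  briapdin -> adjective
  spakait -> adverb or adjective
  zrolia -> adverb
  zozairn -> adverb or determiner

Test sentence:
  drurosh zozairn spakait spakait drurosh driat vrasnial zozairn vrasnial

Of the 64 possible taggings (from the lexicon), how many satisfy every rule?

5

Candidates per position — 1:drurosh {determiner,adverb}; 2:zozairn {adverb,determiner}; 3:spakait {adverb,adjective}; 4:spakait {adverb,adjective}; 5:drurosh {determiner,adverb}; 6:driat {adverb}; 7:vrasnial {determiner}; 8:zozairn {adverb,determiner}; 9:vrasnial {determiner}.
There are 64 candidate sequences in total.
The sequences that satisfy every rule: adverb determiner adverb adjective determiner adverb determiner adverb determiner; adverb determiner adverb adjective determiner adverb determiner determiner determiner; adverb determiner adjective adverb determiner adverb determiner adverb determiner; adverb determiner adjective adverb determiner adverb determiner determiner determiner; adverb determiner adjective adjective determiner adverb determiner adverb determiner.
Count = 5.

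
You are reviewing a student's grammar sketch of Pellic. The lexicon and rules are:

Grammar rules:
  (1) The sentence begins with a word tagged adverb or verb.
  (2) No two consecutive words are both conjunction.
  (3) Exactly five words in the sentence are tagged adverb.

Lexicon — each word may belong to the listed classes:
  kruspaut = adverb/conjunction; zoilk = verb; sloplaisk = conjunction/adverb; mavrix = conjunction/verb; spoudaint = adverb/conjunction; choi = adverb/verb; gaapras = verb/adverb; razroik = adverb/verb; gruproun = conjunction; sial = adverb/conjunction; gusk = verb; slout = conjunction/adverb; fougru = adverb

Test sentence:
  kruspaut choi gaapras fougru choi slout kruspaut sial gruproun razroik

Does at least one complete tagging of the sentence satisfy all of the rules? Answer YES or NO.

YES

Candidates per position — 1:kruspaut {adverb,conjunction}; 2:choi {adverb,verb}; 3:gaapras {verb,adverb}; 4:fougru {adverb}; 5:choi {adverb,verb}; 6:slout {conjunction,adverb}; 7:kruspaut {adverb,conjunction}; 8:sial {adverb,conjunction}; 9:gruproun {conjunction}; 10:razroik {adverb,verb}.
One satisfying assignment: adverb adverb verb adverb verb adverb conjunction adverb conjunction verb.
Verifying each rule — rule 1 ✓; rule 2 ✓; rule 3 ✓.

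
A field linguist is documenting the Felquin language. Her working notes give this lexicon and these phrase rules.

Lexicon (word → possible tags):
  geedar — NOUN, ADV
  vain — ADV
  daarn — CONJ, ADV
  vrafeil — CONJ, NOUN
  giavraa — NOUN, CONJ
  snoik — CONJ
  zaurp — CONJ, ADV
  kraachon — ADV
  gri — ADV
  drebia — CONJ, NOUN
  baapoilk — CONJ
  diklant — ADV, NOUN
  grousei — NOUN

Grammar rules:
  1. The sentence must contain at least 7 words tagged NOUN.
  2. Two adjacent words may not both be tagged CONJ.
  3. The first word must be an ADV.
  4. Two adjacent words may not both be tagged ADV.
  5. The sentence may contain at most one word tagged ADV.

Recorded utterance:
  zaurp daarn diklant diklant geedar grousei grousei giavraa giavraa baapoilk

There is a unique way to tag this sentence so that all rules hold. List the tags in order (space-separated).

Candidates per position — 1:zaurp {CONJ,ADV}; 2:daarn {CONJ,ADV}; 3:diklant {ADV,NOUN}; 4:diklant {ADV,NOUN}; 5:geedar {NOUN,ADV}; 6:grousei {NOUN}; 7:grousei {NOUN}; 8:giavraa {NOUN,CONJ}; 9:giavraa {NOUN,CONJ}; 10:baapoilk {CONJ}.
Position 1: CONJ is ruled out by rule 3; that leaves ADV.
Position 2: ADV is ruled out by rule 4; that leaves CONJ.
Position 3: ADV is ruled out by rule 1; that leaves NOUN.
Position 4: ADV is ruled out by rule 1; that leaves NOUN.
Position 5: ADV is ruled out by rule 1; that leaves NOUN.
Position 8: CONJ is ruled out by rule 1; that leaves NOUN.
Position 9: CONJ is ruled out by rule 1; that leaves NOUN.
So the tagging must be: ADV CONJ NOUN NOUN NOUN NOUN NOUN NOUN NOUN CONJ.
Verifying each rule — rule 1 ✓; rule 2 ✓; rule 3 ✓; rule 4 ✓; rule 5 ✓.

ADV CONJ NOUN NOUN NOUN NOUN NOUN NOUN NOUN CONJ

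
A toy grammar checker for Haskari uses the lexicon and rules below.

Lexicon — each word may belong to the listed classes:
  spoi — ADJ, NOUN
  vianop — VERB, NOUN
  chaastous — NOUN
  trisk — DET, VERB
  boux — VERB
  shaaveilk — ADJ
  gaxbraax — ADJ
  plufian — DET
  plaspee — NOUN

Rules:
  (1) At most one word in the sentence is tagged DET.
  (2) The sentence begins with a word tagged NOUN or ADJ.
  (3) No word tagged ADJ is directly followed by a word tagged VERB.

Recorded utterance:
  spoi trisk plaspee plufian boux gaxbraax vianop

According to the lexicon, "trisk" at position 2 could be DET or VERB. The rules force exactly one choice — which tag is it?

Candidates per position — 1:spoi {ADJ,NOUN}; 2:trisk {DET,VERB}; 3:plaspee {NOUN}; 4:plufian {DET}; 5:boux {VERB}; 6:gaxbraax {ADJ}; 7:vianop {VERB,NOUN}.
Position 2: DET is ruled out by rule 1; that leaves VERB.
Position 7: VERB is ruled out by rule 3; that leaves NOUN.
Position 1: ADJ is ruled out by rule 3; that leaves NOUN.
So the tagging must be: NOUN VERB NOUN DET VERB ADJ NOUN.
Rule-by-rule: rule 1 ✓; rule 2 ✓; rule 3 ✓.

VERB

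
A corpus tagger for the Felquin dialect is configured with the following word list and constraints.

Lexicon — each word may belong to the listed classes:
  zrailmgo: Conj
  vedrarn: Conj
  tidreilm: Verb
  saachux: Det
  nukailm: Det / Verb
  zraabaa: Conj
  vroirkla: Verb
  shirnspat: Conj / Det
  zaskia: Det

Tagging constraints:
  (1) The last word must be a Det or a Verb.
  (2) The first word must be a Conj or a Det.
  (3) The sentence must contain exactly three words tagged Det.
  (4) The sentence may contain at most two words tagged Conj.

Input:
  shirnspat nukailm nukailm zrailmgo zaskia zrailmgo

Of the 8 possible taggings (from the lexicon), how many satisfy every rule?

Candidates per position — 1:shirnspat {Conj,Det}; 2:nukailm {Det,Verb}; 3:nukailm {Det,Verb}; 4:zrailmgo {Conj}; 5:zaskia {Det}; 6:zrailmgo {Conj}.
There are 8 candidate sequences in total.
Rule 1 cannot be satisfied by any choice of tags from the lexicon.
So there is no consistent tagging.
Count = 0.

0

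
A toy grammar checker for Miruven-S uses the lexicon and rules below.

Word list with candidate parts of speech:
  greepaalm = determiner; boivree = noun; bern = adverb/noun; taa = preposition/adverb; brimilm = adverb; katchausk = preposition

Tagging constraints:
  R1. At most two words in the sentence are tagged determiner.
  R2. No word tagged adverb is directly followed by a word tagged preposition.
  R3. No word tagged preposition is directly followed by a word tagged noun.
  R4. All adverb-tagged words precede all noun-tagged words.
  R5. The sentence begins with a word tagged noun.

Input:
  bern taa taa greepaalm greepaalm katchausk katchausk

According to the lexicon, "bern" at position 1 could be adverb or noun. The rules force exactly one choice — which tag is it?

noun

Candidates per position — 1:bern {adverb,noun}; 2:taa {preposition,adverb}; 3:taa {preposition,adverb}; 4:greepaalm {determiner}; 5:greepaalm {determiner}; 6:katchausk {preposition}; 7:katchausk {preposition}.
If word 1 were adverb, no tagging could satisfy rule 5; so word 1 is noun.
If word 2 were adverb, no tagging could satisfy rule 4; so word 2 is preposition.
If word 3 were adverb, no tagging could satisfy rule 4; so word 3 is preposition.
That leaves exactly one tagging: noun preposition preposition determiner determiner preposition preposition.
Check: rule 1 holds; rule 2 holds; rule 3 holds; rule 4 holds; rule 5 holds.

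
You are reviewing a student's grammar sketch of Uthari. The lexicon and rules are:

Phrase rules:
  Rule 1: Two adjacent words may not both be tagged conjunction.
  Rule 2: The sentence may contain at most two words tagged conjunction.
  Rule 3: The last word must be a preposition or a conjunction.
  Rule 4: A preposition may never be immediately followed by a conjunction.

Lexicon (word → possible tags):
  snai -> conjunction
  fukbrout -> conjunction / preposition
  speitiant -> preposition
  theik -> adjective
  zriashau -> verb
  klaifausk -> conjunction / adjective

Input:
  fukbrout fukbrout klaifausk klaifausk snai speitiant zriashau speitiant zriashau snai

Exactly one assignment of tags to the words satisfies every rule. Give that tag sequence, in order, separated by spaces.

preposition preposition adjective adjective conjunction preposition verb preposition verb conjunction

Candidates per position — 1:fukbrout {conjunction,preposition}; 2:fukbrout {conjunction,preposition}; 3:klaifausk {conjunction,adjective}; 4:klaifausk {conjunction,adjective}; 5:snai {conjunction}; 6:speitiant {preposition}; 7:zriashau {verb}; 8:speitiant {preposition}; 9:zriashau {verb}; 10:snai {conjunction}.
Position 1: tagging it conjunction would leave rule 2 unsatisfiable, so it must be preposition.
Position 2: tagging it conjunction would leave rule 2 unsatisfiable, so it must be preposition.
Position 3: tagging it conjunction would leave rule 2 unsatisfiable, so it must be adjective.
Position 4: tagging it conjunction would leave rule 1 unsatisfiable, so it must be adjective.
The unique satisfying tagging is: preposition preposition adjective adjective conjunction preposition verb preposition verb conjunction.
Checking: rule 1 holds; rule 2 holds; rule 3 holds; rule 4 holds.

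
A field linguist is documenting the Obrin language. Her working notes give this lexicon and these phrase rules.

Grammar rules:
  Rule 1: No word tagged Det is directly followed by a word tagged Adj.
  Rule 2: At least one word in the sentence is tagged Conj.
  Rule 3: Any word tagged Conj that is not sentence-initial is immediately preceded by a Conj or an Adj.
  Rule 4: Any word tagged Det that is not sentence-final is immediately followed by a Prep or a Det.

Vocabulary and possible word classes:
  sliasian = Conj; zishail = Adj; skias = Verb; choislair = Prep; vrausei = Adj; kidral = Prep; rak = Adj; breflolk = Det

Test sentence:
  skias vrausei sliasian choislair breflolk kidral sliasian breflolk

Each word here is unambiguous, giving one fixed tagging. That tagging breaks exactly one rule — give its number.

Fixed tagging: Verb Adj Conj Prep Det Prep Conj Det.
Rule check: R1 ok, R2 ok, R3 fails, R4 ok.
Only rule 3 fails.

3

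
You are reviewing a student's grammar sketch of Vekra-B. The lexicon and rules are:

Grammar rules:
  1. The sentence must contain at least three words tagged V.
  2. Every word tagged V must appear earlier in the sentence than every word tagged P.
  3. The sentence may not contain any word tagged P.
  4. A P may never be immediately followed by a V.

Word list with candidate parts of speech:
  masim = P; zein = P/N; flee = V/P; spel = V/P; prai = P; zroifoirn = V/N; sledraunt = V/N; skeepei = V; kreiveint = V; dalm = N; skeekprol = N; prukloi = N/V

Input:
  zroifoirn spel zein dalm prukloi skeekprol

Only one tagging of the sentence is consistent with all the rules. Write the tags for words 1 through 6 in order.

Candidates per position — 1:zroifoirn {V,N}; 2:spel {V,P}; 3:zein {P,N}; 4:dalm {N}; 5:prukloi {N,V}; 6:skeekprol {N}.
If word 1 were N, no tagging could satisfy rule 1; so word 1 is V.
If word 2 were P, no tagging could satisfy rule 1; so word 2 is V.
If word 3 were P, no tagging could satisfy rule 3; so word 3 is N.
If word 5 were N, no tagging could satisfy rule 1; so word 5 is V.
So the tagging must be: V V N N V N.
Checking: rule 1 ok; rule 2 ok; rule 3 ok; rule 4 ok.

V V N N V N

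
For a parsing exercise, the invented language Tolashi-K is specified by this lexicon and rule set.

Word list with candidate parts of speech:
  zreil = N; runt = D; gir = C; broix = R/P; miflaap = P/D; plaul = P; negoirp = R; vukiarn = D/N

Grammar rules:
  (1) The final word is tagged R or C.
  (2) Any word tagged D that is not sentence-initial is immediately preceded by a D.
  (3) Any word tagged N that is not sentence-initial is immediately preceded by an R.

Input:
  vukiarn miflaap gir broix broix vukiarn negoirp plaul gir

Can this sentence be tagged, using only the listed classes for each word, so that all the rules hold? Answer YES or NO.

YES

Candidates per position — 1:vukiarn {D,N}; 2:miflaap {P,D}; 3:gir {C}; 4:broix {R,P}; 5:broix {R,P}; 6:vukiarn {D,N}; 7:negoirp {R}; 8:plaul {P}; 9:gir {C}.
One satisfying assignment: D P C R R N R P C.
Checking: rule 1 ✓; rule 2 ✓; rule 3 ✓.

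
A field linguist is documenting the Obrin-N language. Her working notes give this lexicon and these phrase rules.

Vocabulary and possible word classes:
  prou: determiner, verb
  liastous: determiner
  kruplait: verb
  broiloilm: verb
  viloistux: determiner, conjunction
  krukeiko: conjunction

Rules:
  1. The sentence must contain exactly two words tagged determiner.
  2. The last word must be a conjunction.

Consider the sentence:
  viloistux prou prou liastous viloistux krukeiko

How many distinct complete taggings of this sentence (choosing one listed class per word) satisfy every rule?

Candidates per position — 1:viloistux {determiner,conjunction}; 2:prou {determiner,verb}; 3:prou {determiner,verb}; 4:liastous {determiner}; 5:viloistux {determiner,conjunction}; 6:krukeiko {conjunction}.
There are 16 candidate sequences in total.
The sequences that satisfy every rule: determiner verb verb determiner conjunction conjunction; conjunction determiner verb determiner conjunction conjunction; conjunction verb determiner determiner conjunction conjunction; conjunction verb verb determiner determiner conjunction.
Count = 4.

4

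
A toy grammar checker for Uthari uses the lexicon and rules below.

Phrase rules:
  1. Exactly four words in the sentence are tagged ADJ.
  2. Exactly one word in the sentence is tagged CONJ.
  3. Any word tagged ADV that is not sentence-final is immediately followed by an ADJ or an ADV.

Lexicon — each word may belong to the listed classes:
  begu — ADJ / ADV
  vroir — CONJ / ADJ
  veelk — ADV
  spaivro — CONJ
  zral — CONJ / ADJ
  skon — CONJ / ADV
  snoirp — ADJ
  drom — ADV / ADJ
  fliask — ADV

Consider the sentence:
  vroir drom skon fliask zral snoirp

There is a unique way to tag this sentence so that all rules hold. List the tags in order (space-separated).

ADJ ADJ CONJ ADV ADJ ADJ

Candidates per position — 1:vroir {CONJ,ADJ}; 2:drom {ADV,ADJ}; 3:skon {CONJ,ADV}; 4:fliask {ADV}; 5:zral {CONJ,ADJ}; 6:snoirp {ADJ}.
If word 1 were CONJ, no tagging could satisfy rule 1; so word 1 is ADJ.
If word 2 were ADV, no tagging could satisfy rule 1; so word 2 is ADJ.
If word 5 were CONJ, no tagging could satisfy rule 1; so word 5 is ADJ.
If word 3 were ADV, no tagging could satisfy rule 2; so word 3 is CONJ.
That leaves exactly one tagging: ADJ ADJ CONJ ADV ADJ ADJ.
Check: rule 1 holds; rule 2 holds; rule 3 holds.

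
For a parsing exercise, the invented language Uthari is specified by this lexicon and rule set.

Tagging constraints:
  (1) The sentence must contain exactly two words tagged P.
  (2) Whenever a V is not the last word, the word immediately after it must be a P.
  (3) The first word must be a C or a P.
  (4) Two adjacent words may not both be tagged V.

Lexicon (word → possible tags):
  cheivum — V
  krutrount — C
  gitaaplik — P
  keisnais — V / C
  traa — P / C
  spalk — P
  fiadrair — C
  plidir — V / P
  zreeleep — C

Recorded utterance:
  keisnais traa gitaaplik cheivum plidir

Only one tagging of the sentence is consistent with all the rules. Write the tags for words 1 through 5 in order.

C C P V P

Candidates per position — 1:keisnais {V,C}; 2:traa {P,C}; 3:gitaaplik {P}; 4:cheivum {V}; 5:plidir {V,P}.
Word 1 cannot be V — rule 3 would then fail for every completion. It is C.
Word 5 cannot be V — rule 2 would then fail for every completion. It is P.
Word 2 cannot be P — rule 1 would then fail for every completion. It is C.
So the tagging must be: C C P V P.
Check: rule 1 holds; rule 2 holds; rule 3 holds; rule 4 holds.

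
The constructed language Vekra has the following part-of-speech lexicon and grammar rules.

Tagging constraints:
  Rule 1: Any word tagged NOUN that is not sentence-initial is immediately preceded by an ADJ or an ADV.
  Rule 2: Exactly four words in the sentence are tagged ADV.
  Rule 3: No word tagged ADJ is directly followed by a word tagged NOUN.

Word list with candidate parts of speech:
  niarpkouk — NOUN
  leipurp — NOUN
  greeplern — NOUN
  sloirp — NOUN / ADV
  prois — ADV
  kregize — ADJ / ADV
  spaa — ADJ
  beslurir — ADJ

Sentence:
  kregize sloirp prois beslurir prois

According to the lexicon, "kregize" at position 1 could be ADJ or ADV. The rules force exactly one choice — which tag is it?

Candidates per position — 1:kregize {ADJ,ADV}; 2:sloirp {NOUN,ADV}; 3:prois {ADV}; 4:beslurir {ADJ}; 5:prois {ADV}.
Position 1: tagging it ADJ would leave rule 2 unsatisfiable, so it must be ADV.
Position 2: tagging it NOUN would leave rule 2 unsatisfiable, so it must be ADV.
That leaves exactly one tagging: ADV ADV ADV ADJ ADV.
Check: rule 1 ok; rule 2 ok; rule 3 ok.

ADV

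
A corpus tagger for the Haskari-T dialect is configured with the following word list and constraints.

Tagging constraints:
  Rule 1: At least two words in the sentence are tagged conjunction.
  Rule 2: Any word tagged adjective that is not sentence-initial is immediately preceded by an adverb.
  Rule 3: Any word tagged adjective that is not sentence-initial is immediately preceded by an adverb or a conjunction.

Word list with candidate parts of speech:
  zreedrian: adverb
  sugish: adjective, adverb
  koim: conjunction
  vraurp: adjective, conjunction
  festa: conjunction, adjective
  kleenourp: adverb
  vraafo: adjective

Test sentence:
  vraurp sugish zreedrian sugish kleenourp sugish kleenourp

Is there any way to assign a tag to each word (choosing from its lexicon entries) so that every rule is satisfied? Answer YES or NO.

NO

Candidates per position — 1:vraurp {adjective,conjunction}; 2:sugish {adjective,adverb}; 3:zreedrian {adverb}; 4:sugish {adjective,adverb}; 5:kleenourp {adverb}; 6:sugish {adjective,adverb}; 7:kleenourp {adverb}.
Rule 1 cannot be satisfied by any choice of tags from the lexicon.
So there is no consistent tagging.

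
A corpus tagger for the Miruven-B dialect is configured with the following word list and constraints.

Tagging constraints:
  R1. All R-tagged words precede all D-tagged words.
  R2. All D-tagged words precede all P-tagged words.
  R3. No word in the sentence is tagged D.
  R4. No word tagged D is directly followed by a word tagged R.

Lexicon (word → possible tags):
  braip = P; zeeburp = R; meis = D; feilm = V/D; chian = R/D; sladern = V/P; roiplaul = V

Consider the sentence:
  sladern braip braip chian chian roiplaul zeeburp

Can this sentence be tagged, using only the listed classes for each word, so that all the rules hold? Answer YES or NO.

Candidates per position — 1:sladern {V,P}; 2:braip {P}; 3:braip {P}; 4:chian {R,D}; 5:chian {R,D}; 6:roiplaul {V}; 7:zeeburp {R}.
One satisfying assignment: V P P R R V R.
Rule-by-rule: rule 1 ✓; rule 2 ✓; rule 3 ✓; rule 4 ✓.

YES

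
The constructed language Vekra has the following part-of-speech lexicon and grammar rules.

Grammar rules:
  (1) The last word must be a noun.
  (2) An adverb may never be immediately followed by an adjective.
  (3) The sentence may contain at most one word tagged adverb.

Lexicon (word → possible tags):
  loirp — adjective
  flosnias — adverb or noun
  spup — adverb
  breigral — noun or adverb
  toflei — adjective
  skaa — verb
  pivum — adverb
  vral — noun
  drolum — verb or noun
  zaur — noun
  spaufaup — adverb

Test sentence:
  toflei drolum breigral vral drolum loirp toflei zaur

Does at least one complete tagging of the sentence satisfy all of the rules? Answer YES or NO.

Candidates per position — 1:toflei {adjective}; 2:drolum {verb,noun}; 3:breigral {noun,adverb}; 4:vral {noun}; 5:drolum {verb,noun}; 6:loirp {adjective}; 7:toflei {adjective}; 8:zaur {noun}.
One satisfying assignment: adjective verb noun noun noun adjective adjective noun.
Check: rule 1 ✓; rule 2 ✓; rule 3 ✓.

YES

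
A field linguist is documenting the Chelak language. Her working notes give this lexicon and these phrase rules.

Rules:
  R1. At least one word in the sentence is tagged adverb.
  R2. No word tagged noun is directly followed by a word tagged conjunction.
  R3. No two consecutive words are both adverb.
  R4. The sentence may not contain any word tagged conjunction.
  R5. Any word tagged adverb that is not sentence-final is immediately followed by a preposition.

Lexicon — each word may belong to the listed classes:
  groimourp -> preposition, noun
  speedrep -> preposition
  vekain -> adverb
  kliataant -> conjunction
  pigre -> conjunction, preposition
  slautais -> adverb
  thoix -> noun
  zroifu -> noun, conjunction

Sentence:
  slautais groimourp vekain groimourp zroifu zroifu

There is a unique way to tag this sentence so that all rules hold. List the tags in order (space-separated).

adverb preposition adverb preposition noun noun

Candidates per position — 1:slautais {adverb}; 2:groimourp {preposition,noun}; 3:vekain {adverb}; 4:groimourp {preposition,noun}; 5:zroifu {noun,conjunction}; 6:zroifu {noun,conjunction}.
Word 2 cannot be noun — rule 5 would then fail for every completion. It is preposition.
Word 4 cannot be noun — rule 5 would then fail for every completion. It is preposition.
Word 5 cannot be conjunction — rule 4 would then fail for every completion. It is noun.
Word 6 cannot be conjunction — rule 2 would then fail for every completion. It is noun.
The only consistent sequence is: adverb preposition adverb preposition noun noun.
Checking: rule 1 satisfied; rule 2 satisfied; rule 3 satisfied; rule 4 satisfied; rule 5 satisfied.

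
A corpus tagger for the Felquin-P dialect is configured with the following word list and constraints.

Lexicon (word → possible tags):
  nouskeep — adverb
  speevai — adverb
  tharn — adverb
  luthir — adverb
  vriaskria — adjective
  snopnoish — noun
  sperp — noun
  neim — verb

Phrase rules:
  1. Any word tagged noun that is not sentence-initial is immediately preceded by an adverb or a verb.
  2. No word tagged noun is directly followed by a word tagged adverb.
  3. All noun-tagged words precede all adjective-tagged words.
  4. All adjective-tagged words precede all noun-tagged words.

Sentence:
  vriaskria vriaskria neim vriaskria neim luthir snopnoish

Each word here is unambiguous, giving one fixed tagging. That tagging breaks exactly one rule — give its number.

Fixed tagging: adjective adjective verb adjective verb adverb noun.
Rule check: R1 holds, R2 holds, R3 violated, R4 holds.
Only rule 3 fails.

3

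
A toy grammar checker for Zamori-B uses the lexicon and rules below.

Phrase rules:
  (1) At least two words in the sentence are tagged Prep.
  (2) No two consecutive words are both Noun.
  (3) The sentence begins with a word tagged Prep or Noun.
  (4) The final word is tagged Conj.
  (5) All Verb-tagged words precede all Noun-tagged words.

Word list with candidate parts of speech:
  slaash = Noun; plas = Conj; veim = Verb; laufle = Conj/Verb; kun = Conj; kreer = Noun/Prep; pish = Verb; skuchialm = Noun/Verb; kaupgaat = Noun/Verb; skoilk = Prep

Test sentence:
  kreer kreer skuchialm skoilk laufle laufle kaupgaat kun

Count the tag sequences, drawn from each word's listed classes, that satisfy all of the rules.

Candidates per position — 1:kreer {Noun,Prep}; 2:kreer {Noun,Prep}; 3:skuchialm {Noun,Verb}; 4:skoilk {Prep}; 5:laufle {Conj,Verb}; 6:laufle {Conj,Verb}; 7:kaupgaat {Noun,Verb}; 8:kun {Conj}.
There are 64 candidate sequences in total.
Checking each against the rules leaves 10 sequences.
Count = 10.

10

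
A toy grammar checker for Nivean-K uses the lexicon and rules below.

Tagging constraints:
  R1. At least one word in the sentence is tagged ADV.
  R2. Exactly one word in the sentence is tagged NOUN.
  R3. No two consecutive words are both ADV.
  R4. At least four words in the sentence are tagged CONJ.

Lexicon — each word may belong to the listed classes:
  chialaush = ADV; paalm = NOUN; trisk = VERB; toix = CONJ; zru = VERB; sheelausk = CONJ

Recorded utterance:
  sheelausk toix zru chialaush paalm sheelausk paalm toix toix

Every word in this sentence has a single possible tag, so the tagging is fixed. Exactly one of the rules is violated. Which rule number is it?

2

Fixed tagging: CONJ CONJ VERB ADV NOUN CONJ NOUN CONJ CONJ.
Rule check: R1 ok, R2 fails, R3 ok, R4 ok.
Only rule 2 fails.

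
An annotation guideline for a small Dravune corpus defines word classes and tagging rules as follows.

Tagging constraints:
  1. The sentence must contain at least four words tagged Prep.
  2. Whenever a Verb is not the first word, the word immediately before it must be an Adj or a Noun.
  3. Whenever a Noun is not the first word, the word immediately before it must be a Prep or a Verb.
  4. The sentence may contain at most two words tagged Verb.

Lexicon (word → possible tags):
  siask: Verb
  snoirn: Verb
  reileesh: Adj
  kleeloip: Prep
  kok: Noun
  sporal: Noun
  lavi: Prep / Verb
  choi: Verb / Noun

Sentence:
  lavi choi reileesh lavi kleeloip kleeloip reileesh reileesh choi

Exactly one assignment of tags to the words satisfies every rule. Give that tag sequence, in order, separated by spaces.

Prep Noun Adj Prep Prep Prep Adj Adj Verb

Candidates per position — 1:lavi {Prep,Verb}; 2:choi {Verb,Noun}; 3:reileesh {Adj}; 4:lavi {Prep,Verb}; 5:kleeloip {Prep}; 6:kleeloip {Prep}; 7:reileesh {Adj}; 8:reileesh {Adj}; 9:choi {Verb,Noun}.
Word 1 cannot be Verb — rule 1 would then fail for every completion. It is Prep.
Word 2 cannot be Verb — rule 2 would then fail for every completion. It is Noun.
Word 4 cannot be Verb — rule 1 would then fail for every completion. It is Prep.
Word 9 cannot be Noun — rule 3 would then fail for every completion. It is Verb.
The unique satisfying tagging is: Prep Noun Adj Prep Prep Prep Adj Adj Verb.
Checking: rule 1 satisfied; rule 2 satisfied; rule 3 satisfied; rule 4 satisfied.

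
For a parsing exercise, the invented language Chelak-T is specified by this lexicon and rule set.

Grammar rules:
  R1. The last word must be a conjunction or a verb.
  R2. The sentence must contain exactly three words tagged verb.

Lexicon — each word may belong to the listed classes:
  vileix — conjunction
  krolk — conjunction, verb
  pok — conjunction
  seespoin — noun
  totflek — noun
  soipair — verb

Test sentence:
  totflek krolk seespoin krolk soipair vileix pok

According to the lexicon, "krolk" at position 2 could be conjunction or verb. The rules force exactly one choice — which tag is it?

verb

Candidates per position — 1:totflek {noun}; 2:krolk {conjunction,verb}; 3:seespoin {noun}; 4:krolk {conjunction,verb}; 5:soipair {verb}; 6:vileix {conjunction}; 7:pok {conjunction}.
Word 2 cannot be conjunction — rule 2 would then fail for every completion. It is verb.
Word 4 cannot be conjunction — rule 2 would then fail for every completion. It is verb.
The only consistent sequence is: noun verb noun verb verb conjunction conjunction.
Checking: rule 1 ok; rule 2 ok.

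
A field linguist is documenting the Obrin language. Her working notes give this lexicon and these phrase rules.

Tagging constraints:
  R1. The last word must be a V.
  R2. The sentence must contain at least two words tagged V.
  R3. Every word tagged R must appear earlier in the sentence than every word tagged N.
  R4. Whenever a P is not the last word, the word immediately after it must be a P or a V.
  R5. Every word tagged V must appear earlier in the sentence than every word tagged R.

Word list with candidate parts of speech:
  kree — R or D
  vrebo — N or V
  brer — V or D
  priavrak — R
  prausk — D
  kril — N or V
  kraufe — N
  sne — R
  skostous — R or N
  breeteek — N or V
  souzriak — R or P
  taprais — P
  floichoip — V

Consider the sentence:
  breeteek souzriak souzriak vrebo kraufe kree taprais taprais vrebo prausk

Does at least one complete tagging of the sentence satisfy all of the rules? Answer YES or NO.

Candidates per position — 1:breeteek {N,V}; 2:souzriak {R,P}; 3:souzriak {R,P}; 4:vrebo {N,V}; 5:kraufe {N}; 6:kree {R,D}; 7:taprais {P}; 8:taprais {P}; 9:vrebo {N,V}; 10:prausk {D}.
Rule 1 cannot be satisfied by any choice of tags from the lexicon.
So there is no consistent tagging.

NO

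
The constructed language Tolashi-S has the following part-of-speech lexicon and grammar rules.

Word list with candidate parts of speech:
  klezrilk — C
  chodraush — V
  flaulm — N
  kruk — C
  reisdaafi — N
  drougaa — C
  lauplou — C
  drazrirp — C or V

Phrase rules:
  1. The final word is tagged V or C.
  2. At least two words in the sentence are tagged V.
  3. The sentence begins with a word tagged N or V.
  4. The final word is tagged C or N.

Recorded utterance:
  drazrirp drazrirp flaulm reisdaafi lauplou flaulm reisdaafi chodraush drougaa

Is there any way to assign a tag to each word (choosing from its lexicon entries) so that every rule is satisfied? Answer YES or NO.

Candidates per position — 1:drazrirp {C,V}; 2:drazrirp {C,V}; 3:flaulm {N}; 4:reisdaafi {N}; 5:lauplou {C}; 6:flaulm {N}; 7:reisdaafi {N}; 8:chodraush {V}; 9:drougaa {C}.
One satisfying assignment: V C N N C N N V C.
Checking: rule 1 ✓; rule 2 ✓; rule 3 ✓; rule 4 ✓.

YES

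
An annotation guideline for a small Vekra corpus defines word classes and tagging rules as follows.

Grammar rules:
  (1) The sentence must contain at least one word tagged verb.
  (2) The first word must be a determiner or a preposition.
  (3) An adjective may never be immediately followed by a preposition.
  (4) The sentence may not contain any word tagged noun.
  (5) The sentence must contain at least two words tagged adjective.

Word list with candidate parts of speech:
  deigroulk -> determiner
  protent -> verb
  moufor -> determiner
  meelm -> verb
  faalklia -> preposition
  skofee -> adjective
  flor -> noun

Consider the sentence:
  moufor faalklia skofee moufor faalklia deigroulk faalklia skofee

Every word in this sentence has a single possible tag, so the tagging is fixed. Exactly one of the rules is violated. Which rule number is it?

Fixed tagging: determiner preposition adjective determiner preposition determiner preposition adjective.
Checking each rule: R1 fails, R2 ok, R3 ok, R4 ok, R5 ok.
Only rule 1 fails.

1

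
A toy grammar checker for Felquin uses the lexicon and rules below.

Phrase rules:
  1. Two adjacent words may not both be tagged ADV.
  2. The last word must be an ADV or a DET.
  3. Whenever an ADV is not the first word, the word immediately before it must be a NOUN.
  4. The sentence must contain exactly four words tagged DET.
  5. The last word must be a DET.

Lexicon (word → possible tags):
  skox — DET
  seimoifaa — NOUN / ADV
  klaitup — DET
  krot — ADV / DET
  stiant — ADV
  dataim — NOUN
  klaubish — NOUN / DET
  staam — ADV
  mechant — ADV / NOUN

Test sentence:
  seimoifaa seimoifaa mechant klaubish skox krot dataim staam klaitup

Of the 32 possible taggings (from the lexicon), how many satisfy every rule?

5

Candidates per position — 1:seimoifaa {NOUN,ADV}; 2:seimoifaa {NOUN,ADV}; 3:mechant {ADV,NOUN}; 4:klaubish {NOUN,DET}; 5:skox {DET}; 6:krot {ADV,DET}; 7:dataim {NOUN}; 8:staam {ADV}; 9:klaitup {DET}.
There are 32 candidate sequences in total.
The sequences that satisfy every rule: NOUN NOUN ADV DET DET DET NOUN ADV DET; NOUN NOUN NOUN DET DET DET NOUN ADV DET; NOUN ADV NOUN DET DET DET NOUN ADV DET; ADV NOUN ADV DET DET DET NOUN ADV DET; ADV NOUN NOUN DET DET DET NOUN ADV DET.
Count = 5.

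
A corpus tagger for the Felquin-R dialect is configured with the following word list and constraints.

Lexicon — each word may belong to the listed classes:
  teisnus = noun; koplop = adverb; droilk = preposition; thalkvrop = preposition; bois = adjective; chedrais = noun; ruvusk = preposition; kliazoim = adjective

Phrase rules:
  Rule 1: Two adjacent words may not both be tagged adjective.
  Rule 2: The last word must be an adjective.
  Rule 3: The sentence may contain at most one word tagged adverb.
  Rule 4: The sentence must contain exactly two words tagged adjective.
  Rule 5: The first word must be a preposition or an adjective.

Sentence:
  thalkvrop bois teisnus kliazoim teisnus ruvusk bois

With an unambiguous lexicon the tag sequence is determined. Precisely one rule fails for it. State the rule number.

4

Fixed tagging: preposition adjective noun adjective noun preposition adjective.
Rule check: R1 ✓, R2 ✓, R3 ✓, R4 ✗, R5 ✓.
Only rule 4 fails.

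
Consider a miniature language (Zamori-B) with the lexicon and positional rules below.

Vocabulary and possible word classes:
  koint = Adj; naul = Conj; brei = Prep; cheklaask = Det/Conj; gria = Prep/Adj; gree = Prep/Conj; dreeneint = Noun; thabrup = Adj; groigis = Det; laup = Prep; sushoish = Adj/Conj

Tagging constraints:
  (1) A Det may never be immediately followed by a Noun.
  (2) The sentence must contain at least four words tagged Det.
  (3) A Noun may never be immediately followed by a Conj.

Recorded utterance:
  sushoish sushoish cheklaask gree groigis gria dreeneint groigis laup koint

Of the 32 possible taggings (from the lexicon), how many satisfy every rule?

0

Candidates per position — 1:sushoish {Adj,Conj}; 2:sushoish {Adj,Conj}; 3:cheklaask {Det,Conj}; 4:gree {Prep,Conj}; 5:groigis {Det}; 6:gria {Prep,Adj}; 7:dreeneint {Noun}; 8:groigis {Det}; 9:laup {Prep}; 10:koint {Adj}.
There are 32 candidate sequences in total.
Rule 2 cannot be satisfied by any choice of tags from the lexicon.
So there is no consistent tagging.
Count = 0.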